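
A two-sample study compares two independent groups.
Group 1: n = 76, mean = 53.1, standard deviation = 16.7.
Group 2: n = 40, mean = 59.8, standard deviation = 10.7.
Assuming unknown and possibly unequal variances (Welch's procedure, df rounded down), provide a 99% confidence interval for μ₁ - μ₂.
(-13.40, 0.00)

Difference: x̄₁ - x̄₂ = -6.70
SE = √(s₁²/n₁ + s₂²/n₂) = √(16.7²/76 + 10.7²/40) = 2.5557
df = 109.51 → 109 (Welch–Satterthwaite, rounded down)
t* = 2.622

CI: -6.70 ± 2.622 · 2.5557 = -6.70 ± 6.70 = (-13.40, 0.00)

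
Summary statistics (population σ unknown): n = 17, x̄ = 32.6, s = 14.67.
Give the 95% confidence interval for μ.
(25.06, 40.14)

t-interval (σ unknown):
df = n - 1 = 16
t* = 2.120 for 95% confidence

Margin of error = t* · s/√n = 2.120 · 14.67/√17 = 7.54

CI: (25.06, 40.14)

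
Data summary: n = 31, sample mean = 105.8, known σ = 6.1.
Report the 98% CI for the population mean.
(103.25, 108.35)

z-interval (σ known):
z* = 2.326 for 98% confidence

Margin of error = z* · σ/√n = 2.326 · 6.1/√31 = 2.55

CI: (105.8 - 2.55, 105.8 + 2.55) = (103.25, 108.35)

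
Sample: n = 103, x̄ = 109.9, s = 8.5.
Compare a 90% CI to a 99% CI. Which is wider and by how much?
99% CI is wider by 1.62

df = 102
90% CI: t* = 1.660, (108.51, 111.29), width = 2 · t* · s/√n = 2.78
99% CI: t* = 2.625, (107.70, 112.10), width = 2 · t* · s/√n = 4.40

The 99% CI is wider by 4.40 - 2.78 = 1.62.
Higher confidence requires a wider interval.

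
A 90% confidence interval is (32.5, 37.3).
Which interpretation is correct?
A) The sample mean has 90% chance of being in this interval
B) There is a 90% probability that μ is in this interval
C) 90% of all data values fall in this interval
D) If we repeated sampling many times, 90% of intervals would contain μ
D

A) Wrong — x̄ is observed and sits in the interval by construction.
B) Wrong — μ is fixed; the randomness lives in the interval, not in μ.
C) Wrong — a CI is about the parameter μ, not individual data values.
D) Correct — this is the frequentist long-run coverage interpretation.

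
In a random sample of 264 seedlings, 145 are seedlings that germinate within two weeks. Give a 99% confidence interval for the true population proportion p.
(0.470, 0.628)

Proportion CI:
p̂ = 145/264 = 0.54924
SE = √(p̂(1-p̂)/n) = √(0.54924 · 0.45076 / 264) = 0.03062

z* = 2.576
Margin = z* · SE = 2.576 · 0.03062 = 0.0789

CI: 0.54924 ± 0.0789 = (0.470, 0.628)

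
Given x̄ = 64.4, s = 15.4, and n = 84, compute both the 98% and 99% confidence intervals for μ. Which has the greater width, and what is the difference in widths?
99% CI is wider by 0.89

df = 83
98% CI: t* = 2.372, (60.41, 68.39), width = 2 · t* · s/√n = 7.97
99% CI: t* = 2.636, (59.97, 68.83), width = 2 · t* · s/√n = 8.86

The 99% CI is wider by 8.86 - 7.97 = 0.89.
Higher confidence requires a wider interval.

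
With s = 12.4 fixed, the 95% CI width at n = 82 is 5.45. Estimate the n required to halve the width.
n ≈ 328

CI width ∝ 1/√n
To reduce width by factor 2, need √n to grow by 2 → need 2² = 4 times as many samples.

Current: n = 82, width = 5.45
New: n = 328, width ≈ 2.69

Width reduced by factor of 5.45/2.69 = 2.03.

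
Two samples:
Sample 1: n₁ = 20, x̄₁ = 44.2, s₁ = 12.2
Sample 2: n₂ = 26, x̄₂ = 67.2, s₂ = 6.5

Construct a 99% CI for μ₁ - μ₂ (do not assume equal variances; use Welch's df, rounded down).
(-31.34, -14.66)

Difference: x̄₁ - x̄₂ = -23.00
SE = √(s₁²/n₁ + s₂²/n₂) = √(12.2²/20 + 6.5²/26) = 3.0111
df = 27.22 → 27 (Welch–Satterthwaite, rounded down)
t* = 2.771

CI: -23.00 ± 2.771 · 3.0111 = -23.00 ± 8.34 = (-31.34, -14.66)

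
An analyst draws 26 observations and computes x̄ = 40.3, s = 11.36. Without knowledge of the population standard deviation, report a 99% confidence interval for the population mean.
(34.09, 46.51)

t-interval (σ unknown):
df = n - 1 = 25
t* = 2.787 for 99% confidence

Margin of error = t* · s/√n = 2.787 · 11.36/√26 = 6.21

CI: (34.09, 46.51)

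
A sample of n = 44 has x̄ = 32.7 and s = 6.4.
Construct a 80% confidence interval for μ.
(31.44, 33.96)

t-interval (σ unknown):
df = n - 1 = 43
t* = 1.302 for 80% confidence

Margin of error = t* · s/√n = 1.302 · 6.4/√44 = 1.26

CI: (31.44, 33.96)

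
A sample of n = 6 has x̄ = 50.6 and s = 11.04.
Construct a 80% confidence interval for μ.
(43.95, 57.25)

t-interval (σ unknown):
df = n - 1 = 5
t* = 1.476 for 80% confidence

Margin of error = t* · s/√n = 1.476 · 11.04/√6 = 6.65

CI: (43.95, 57.25)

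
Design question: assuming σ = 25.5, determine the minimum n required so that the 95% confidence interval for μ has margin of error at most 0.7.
n ≥ 5098

For margin E ≤ 0.7:
n ≥ (z* · σ / E)²
n ≥ (1.960 · 25.5 / 0.7)²
n ≥ 5097.96

Minimum n = 5098 (rounding up)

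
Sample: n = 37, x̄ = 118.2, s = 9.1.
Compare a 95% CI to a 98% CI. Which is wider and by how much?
98% CI is wider by 1.21

df = 36
95% CI: t* = 2.028, (115.17, 121.23), width = 2 · t* · s/√n = 6.07
98% CI: t* = 2.434, (114.56, 121.84), width = 2 · t* · s/√n = 7.28

The 98% CI is wider by 7.28 - 6.07 = 1.21.
Higher confidence requires a wider interval.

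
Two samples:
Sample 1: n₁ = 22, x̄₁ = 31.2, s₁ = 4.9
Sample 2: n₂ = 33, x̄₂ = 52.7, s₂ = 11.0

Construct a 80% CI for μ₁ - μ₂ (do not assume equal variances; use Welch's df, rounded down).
(-24.34, -18.66)

Difference: x̄₁ - x̄₂ = -21.50
SE = √(s₁²/n₁ + s₂²/n₂) = √(4.9²/22 + 11.0²/33) = 2.1813
df = 47.48 → 47 (Welch–Satterthwaite, rounded down)
t* = 1.300

CI: -21.50 ± 1.300 · 2.1813 = -21.50 ± 2.84 = (-24.34, -18.66)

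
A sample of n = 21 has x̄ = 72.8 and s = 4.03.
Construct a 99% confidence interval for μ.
(70.30, 75.30)

t-interval (σ unknown):
df = n - 1 = 20
t* = 2.845 for 99% confidence

Margin of error = t* · s/√n = 2.845 · 4.03/√21 = 2.50

CI: (70.30, 75.30)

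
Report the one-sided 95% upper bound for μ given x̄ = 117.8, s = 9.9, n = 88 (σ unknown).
μ ≤ 119.56

Upper bound (one-sided):
t* = 1.663 (one-sided for 95%)
Upper bound = x̄ + t* · s/√n = 117.8 + 1.663 · 9.9/√88 = 119.56

We are 95% confident that μ ≤ 119.56.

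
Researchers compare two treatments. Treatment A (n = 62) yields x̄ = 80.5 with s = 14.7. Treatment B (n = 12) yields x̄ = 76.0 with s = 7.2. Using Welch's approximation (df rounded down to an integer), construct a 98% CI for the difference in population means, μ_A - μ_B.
(-2.34, 11.34)

Difference: x̄₁ - x̄₂ = 4.50
SE = √(s₁²/n₁ + s₂²/n₂) = √(14.7²/62 + 7.2²/12) = 2.7938
df = 32.14 → 32 (Welch–Satterthwaite, rounded down)
t* = 2.449

CI: 4.50 ± 2.449 · 2.7938 = 4.50 ± 6.84 = (-2.34, 11.34)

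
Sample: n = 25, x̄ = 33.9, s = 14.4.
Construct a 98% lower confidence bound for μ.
μ ≥ 27.64

Lower bound (one-sided):
t* = 2.172 (one-sided for 98%)
Lower bound = x̄ - t* · s/√n = 33.9 - 2.172 · 14.4/√25 = 27.64

We are 98% confident that μ ≥ 27.64.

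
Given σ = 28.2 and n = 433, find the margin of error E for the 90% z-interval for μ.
Margin of error = 2.23

Margin of error = z* · σ/√n
= 1.645 · 28.2/√433
= 1.645 · 28.2/20.8087
= 2.23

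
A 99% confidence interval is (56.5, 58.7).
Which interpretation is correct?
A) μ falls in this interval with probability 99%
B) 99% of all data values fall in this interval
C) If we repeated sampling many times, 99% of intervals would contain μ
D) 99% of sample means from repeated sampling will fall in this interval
C

A) Wrong — μ is fixed; the randomness lives in the interval, not in μ.
B) Wrong — a CI is about the parameter μ, not individual data values.
C) Correct — this is the frequentist long-run coverage interpretation.
D) Wrong — coverage applies to intervals containing μ, not to future x̄ values.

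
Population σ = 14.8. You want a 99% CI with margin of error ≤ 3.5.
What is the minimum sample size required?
n ≥ 119

For margin E ≤ 3.5:
n ≥ (z* · σ / E)²
n ≥ (2.576 · 14.8 / 3.5)²
n ≥ 118.65

Minimum n = 119 (rounding up)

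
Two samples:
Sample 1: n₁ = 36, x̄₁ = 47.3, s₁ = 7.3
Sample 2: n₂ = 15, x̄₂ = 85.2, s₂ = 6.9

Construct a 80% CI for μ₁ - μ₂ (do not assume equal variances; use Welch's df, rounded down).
(-40.73, -35.07)

Difference: x̄₁ - x̄₂ = -37.90
SE = √(s₁²/n₁ + s₂²/n₂) = √(7.3²/36 + 6.9²/15) = 2.1574
df = 27.69 → 27 (Welch–Satterthwaite, rounded down)
t* = 1.314

CI: -37.90 ± 1.314 · 2.1574 = -37.90 ± 2.83 = (-40.73, -35.07)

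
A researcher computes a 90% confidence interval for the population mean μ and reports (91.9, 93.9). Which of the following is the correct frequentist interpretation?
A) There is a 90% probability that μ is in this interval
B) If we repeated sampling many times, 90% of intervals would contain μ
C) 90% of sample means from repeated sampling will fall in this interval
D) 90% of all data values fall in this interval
B

A) Wrong — μ is fixed; the randomness lives in the interval, not in μ.
B) Correct — this is the frequentist long-run coverage interpretation.
C) Wrong — coverage applies to intervals containing μ, not to future x̄ values.
D) Wrong — a CI is about the parameter μ, not individual data values.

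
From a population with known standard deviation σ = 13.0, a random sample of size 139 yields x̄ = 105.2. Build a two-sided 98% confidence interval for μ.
(102.64, 107.76)

z-interval (σ known):
z* = 2.326 for 98% confidence

Margin of error = z* · σ/√n = 2.326 · 13.0/√139 = 2.56

CI: (105.2 - 2.56, 105.2 + 2.56) = (102.64, 107.76)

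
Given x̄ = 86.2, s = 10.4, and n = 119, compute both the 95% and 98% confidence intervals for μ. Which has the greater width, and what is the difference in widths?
98% CI is wider by 0.72

df = 118
95% CI: t* = 1.980, (84.31, 88.09), width = 2 · t* · s/√n = 3.78
98% CI: t* = 2.358, (83.95, 88.45), width = 2 · t* · s/√n = 4.50

The 98% CI is wider by 4.50 - 3.78 = 0.72.
Higher confidence requires a wider interval.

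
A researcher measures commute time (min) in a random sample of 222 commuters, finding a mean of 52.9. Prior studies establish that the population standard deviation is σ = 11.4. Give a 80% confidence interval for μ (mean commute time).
(51.92, 53.88)

z-interval (σ known):
z* = 1.282 for 80% confidence

Margin of error = z* · σ/√n = 1.282 · 11.4/√222 = 0.98

CI: (52.9 - 0.98, 52.9 + 0.98) = (51.92, 53.88)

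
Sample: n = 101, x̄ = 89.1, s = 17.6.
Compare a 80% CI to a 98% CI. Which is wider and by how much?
98% CI is wider by 3.76

df = 100
80% CI: t* = 1.290, (86.84, 91.36), width = 2 · t* · s/√n = 4.52
98% CI: t* = 2.364, (84.96, 93.24), width = 2 · t* · s/√n = 8.28

The 98% CI is wider by 8.28 - 4.52 = 3.76.
Higher confidence requires a wider interval.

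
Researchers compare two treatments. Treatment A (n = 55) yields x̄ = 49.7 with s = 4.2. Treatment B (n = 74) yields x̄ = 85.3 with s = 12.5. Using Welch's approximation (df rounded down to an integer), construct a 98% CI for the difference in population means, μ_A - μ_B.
(-39.29, -31.91)

Difference: x̄₁ - x̄₂ = -35.60
SE = √(s₁²/n₁ + s₂²/n₂) = √(4.2²/55 + 12.5²/74) = 1.5596
df = 93.93 → 93 (Welch–Satterthwaite, rounded down)
t* = 2.367

CI: -35.60 ± 2.367 · 1.5596 = -35.60 ± 3.69 = (-39.29, -31.91)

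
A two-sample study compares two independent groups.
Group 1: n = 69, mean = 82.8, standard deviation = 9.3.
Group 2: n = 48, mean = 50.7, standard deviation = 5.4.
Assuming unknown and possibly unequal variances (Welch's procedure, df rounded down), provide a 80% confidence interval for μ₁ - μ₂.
(30.34, 33.86)

Difference: x̄₁ - x̄₂ = 32.10
SE = √(s₁²/n₁ + s₂²/n₂) = √(9.3²/69 + 5.4²/48) = 1.3642
df = 111.87 → 111 (Welch–Satterthwaite, rounded down)
t* = 1.289

CI: 32.10 ± 1.289 · 1.3642 = 32.10 ± 1.76 = (30.34, 33.86)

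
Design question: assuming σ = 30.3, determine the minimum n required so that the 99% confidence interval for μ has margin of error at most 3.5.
n ≥ 498

For margin E ≤ 3.5:
n ≥ (z* · σ / E)²
n ≥ (2.576 · 30.3 / 3.5)²
n ≥ 497.33

Minimum n = 498 (rounding up)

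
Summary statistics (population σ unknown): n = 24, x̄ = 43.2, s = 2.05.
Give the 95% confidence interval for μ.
(42.33, 44.07)

t-interval (σ unknown):
df = n - 1 = 23
t* = 2.069 for 95% confidence

Margin of error = t* · s/√n = 2.069 · 2.05/√24 = 0.87

CI: (42.33, 44.07)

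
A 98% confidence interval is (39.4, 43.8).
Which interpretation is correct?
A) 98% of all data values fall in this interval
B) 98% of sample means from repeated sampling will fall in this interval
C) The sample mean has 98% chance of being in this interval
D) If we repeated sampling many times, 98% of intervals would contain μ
D

A) Wrong — a CI is about the parameter μ, not individual data values.
B) Wrong — coverage applies to intervals containing μ, not to future x̄ values.
C) Wrong — x̄ is observed and sits in the interval by construction.
D) Correct — this is the frequentist long-run coverage interpretation.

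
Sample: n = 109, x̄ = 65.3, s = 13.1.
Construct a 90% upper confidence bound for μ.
μ ≤ 66.92

Upper bound (one-sided):
t* = 1.289 (one-sided for 90%)
Upper bound = x̄ + t* · s/√n = 65.3 + 1.289 · 13.1/√109 = 66.92

We are 90% confident that μ ≤ 66.92.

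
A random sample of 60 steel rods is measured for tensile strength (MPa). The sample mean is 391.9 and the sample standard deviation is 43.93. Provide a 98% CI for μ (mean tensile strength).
(378.34, 405.46)

t-interval (σ unknown):
df = n - 1 = 59
t* = 2.391 for 98% confidence

Margin of error = t* · s/√n = 2.391 · 43.93/√60 = 13.56

CI: (378.34, 405.46)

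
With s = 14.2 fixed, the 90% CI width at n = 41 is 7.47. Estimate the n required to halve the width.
n ≈ 164

CI width ∝ 1/√n
To reduce width by factor 2, need √n to grow by 2 → need 2² = 4 times as many samples.

Current: n = 41, width = 7.47
New: n = 164, width ≈ 3.67

Width reduced by factor of 7.47/3.67 = 2.04.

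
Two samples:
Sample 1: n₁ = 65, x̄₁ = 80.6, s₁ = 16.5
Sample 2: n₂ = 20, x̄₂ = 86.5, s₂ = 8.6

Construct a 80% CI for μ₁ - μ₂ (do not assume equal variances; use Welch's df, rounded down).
(-9.54, -2.26)

Difference: x̄₁ - x̄₂ = -5.90
SE = √(s₁²/n₁ + s₂²/n₂) = √(16.5²/65 + 8.6²/20) = 2.8083
df = 62.58 → 62 (Welch–Satterthwaite, rounded down)
t* = 1.295

CI: -5.90 ± 1.295 · 2.8083 = -5.90 ± 3.64 = (-9.54, -2.26)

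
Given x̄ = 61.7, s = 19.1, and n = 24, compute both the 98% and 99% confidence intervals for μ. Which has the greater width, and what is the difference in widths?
99% CI is wider by 2.40

df = 23
98% CI: t* = 2.500, (51.95, 71.45), width = 2 · t* · s/√n = 19.49
99% CI: t* = 2.807, (50.76, 72.64), width = 2 · t* · s/√n = 21.89

The 99% CI is wider by 21.89 - 19.49 = 2.40.
Higher confidence requires a wider interval.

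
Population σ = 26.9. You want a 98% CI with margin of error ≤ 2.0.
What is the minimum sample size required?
n ≥ 979

For margin E ≤ 2.0:
n ≥ (z* · σ / E)²
n ≥ (2.326 · 26.9 / 2.0)²
n ≥ 978.73

Minimum n = 979 (rounding up)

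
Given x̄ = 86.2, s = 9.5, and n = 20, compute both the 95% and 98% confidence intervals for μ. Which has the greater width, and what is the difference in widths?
98% CI is wider by 1.90

df = 19
95% CI: t* = 2.093, (81.75, 90.65), width = 2 · t* · s/√n = 8.89
98% CI: t* = 2.539, (80.81, 91.59), width = 2 · t* · s/√n = 10.79

The 98% CI is wider by 10.79 - 8.89 = 1.90.
Higher confidence requires a wider interval.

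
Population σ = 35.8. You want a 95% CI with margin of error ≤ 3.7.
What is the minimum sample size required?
n ≥ 360

For margin E ≤ 3.7:
n ≥ (z* · σ / E)²
n ≥ (1.960 · 35.8 / 3.7)²
n ≥ 359.65

Minimum n = 360 (rounding up)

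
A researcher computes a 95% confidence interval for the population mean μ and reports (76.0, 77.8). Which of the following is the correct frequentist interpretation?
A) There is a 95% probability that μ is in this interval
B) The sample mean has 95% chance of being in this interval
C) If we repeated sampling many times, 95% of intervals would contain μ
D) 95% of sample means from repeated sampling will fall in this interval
C

A) Wrong — μ is fixed; the randomness lives in the interval, not in μ.
B) Wrong — x̄ is observed and sits in the interval by construction.
C) Correct — this is the frequentist long-run coverage interpretation.
D) Wrong — coverage applies to intervals containing μ, not to future x̄ values.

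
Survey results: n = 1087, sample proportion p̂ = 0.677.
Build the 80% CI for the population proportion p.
(0.659, 0.695)

Proportion CI:
SE = √(p̂(1-p̂)/n) = √(0.677 · 0.323 / 1087) = 0.01418

z* = 1.282
Margin = z* · SE = 1.282 · 0.01418 = 0.0182

CI: 0.677 ± 0.0182 = (0.659, 0.695)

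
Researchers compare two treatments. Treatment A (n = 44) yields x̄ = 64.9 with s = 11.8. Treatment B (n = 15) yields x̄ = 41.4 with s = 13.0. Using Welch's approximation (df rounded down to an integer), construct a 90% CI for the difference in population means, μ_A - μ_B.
(16.98, 30.02)

Difference: x̄₁ - x̄₂ = 23.50
SE = √(s₁²/n₁ + s₂²/n₂) = √(11.8²/44 + 13.0²/15) = 3.7988
df = 22.39 → 22 (Welch–Satterthwaite, rounded down)
t* = 1.717

CI: 23.50 ± 1.717 · 3.7988 = 23.50 ± 6.52 = (16.98, 30.02)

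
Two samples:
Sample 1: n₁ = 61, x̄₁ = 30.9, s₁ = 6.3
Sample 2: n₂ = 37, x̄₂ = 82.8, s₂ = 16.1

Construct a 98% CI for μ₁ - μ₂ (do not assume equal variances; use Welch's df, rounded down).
(-58.59, -45.21)

Difference: x̄₁ - x̄₂ = -51.90
SE = √(s₁²/n₁ + s₂²/n₂) = √(6.3²/61 + 16.1²/37) = 2.7670
df = 42.78 → 42 (Welch–Satterthwaite, rounded down)
t* = 2.418

CI: -51.90 ± 2.418 · 2.7670 = -51.90 ± 6.69 = (-58.59, -45.21)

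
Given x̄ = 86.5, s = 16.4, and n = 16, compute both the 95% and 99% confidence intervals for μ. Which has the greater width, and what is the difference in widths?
99% CI is wider by 6.70

df = 15
95% CI: t* = 2.131, (77.76, 95.24), width = 2 · t* · s/√n = 17.47
99% CI: t* = 2.947, (74.42, 98.58), width = 2 · t* · s/√n = 24.17

The 99% CI is wider by 24.17 - 17.47 = 6.70.
Higher confidence requires a wider interval.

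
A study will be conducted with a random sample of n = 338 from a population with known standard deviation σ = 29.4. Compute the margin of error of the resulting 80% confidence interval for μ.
Margin of error = 2.05

Margin of error = z* · σ/√n
= 1.282 · 29.4/√338
= 1.282 · 29.4/18.3848
= 2.05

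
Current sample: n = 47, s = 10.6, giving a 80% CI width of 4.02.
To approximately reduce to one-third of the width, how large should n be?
n ≈ 423

CI width ∝ 1/√n
To reduce width by factor 3, need √n to grow by 3 → need 3² = 9 times as many samples.

Current: n = 47, width = 4.02
New: n = 423, width ≈ 1.32

Width reduced by factor of 4.02/1.32 = 3.05.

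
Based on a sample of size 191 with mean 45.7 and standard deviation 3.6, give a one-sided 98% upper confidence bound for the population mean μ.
μ ≤ 46.24

Upper bound (one-sided):
t* = 2.068 (one-sided for 98%)
Upper bound = x̄ + t* · s/√n = 45.7 + 2.068 · 3.6/√191 = 46.24

We are 98% confident that μ ≤ 46.24.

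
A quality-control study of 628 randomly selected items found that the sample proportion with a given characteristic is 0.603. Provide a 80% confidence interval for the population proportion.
(0.578, 0.628)

Proportion CI:
SE = √(p̂(1-p̂)/n) = √(0.603 · 0.397 / 628) = 0.01952

z* = 1.282
Margin = z* · SE = 1.282 · 0.01952 = 0.0250

CI: 0.603 ± 0.0250 = (0.578, 0.628)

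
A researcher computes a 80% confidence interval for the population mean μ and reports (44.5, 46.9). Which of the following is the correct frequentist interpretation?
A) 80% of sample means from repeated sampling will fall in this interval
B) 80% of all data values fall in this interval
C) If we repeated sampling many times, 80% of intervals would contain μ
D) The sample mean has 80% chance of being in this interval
C

A) Wrong — coverage applies to intervals containing μ, not to future x̄ values.
B) Wrong — a CI is about the parameter μ, not individual data values.
C) Correct — this is the frequentist long-run coverage interpretation.
D) Wrong — x̄ is observed and sits in the interval by construction.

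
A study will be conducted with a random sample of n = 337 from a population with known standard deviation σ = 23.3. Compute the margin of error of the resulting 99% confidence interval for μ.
Margin of error = 3.27

Margin of error = z* · σ/√n
= 2.576 · 23.3/√337
= 2.576 · 23.3/18.3576
= 3.27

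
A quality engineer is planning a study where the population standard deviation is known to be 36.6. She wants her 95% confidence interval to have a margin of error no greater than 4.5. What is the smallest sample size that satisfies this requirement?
n ≥ 255

For margin E ≤ 4.5:
n ≥ (z* · σ / E)²
n ≥ (1.960 · 36.6 / 4.5)²
n ≥ 254.13

Minimum n = 255 (rounding up)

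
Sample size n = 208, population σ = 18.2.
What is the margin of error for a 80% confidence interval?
Margin of error = 1.62

Margin of error = z* · σ/√n
= 1.282 · 18.2/√208
= 1.282 · 18.2/14.4222
= 1.62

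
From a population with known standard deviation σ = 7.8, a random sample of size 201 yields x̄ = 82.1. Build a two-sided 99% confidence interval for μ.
(80.68, 83.52)

z-interval (σ known):
z* = 2.576 for 99% confidence

Margin of error = z* · σ/√n = 2.576 · 7.8/√201 = 1.42

CI: (82.1 - 1.42, 82.1 + 1.42) = (80.68, 83.52)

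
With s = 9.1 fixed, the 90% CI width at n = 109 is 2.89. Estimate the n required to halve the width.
n ≈ 436

CI width ∝ 1/√n
To reduce width by factor 2, need √n to grow by 2 → need 2² = 4 times as many samples.

Current: n = 109, width = 2.89
New: n = 436, width ≈ 1.44

Width reduced by factor of 2.89/1.44 = 2.01.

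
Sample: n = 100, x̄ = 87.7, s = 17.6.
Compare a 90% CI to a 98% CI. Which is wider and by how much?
98% CI is wider by 2.48

df = 99
90% CI: t* = 1.660, (84.78, 90.62), width = 2 · t* · s/√n = 5.84
98% CI: t* = 2.365, (83.54, 91.86), width = 2 · t* · s/√n = 8.32

The 98% CI is wider by 8.32 - 5.84 = 2.48.
Higher confidence requires a wider interval.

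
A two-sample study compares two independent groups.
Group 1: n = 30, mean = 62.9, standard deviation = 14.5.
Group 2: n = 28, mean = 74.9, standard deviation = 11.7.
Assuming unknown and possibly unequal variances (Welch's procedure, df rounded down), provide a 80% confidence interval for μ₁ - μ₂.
(-16.47, -7.53)

Difference: x̄₁ - x̄₂ = -12.00
SE = √(s₁²/n₁ + s₂²/n₂) = √(14.5²/30 + 11.7²/28) = 3.4492
df = 54.89 → 54 (Welch–Satterthwaite, rounded down)
t* = 1.297

CI: -12.00 ± 1.297 · 3.4492 = -12.00 ± 4.47 = (-16.47, -7.53)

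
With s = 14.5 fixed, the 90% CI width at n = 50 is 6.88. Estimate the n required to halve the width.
n ≈ 200

CI width ∝ 1/√n
To reduce width by factor 2, need √n to grow by 2 → need 2² = 4 times as many samples.

Current: n = 50, width = 6.88
New: n = 200, width ≈ 3.39

Width reduced by factor of 6.88/3.39 = 2.03.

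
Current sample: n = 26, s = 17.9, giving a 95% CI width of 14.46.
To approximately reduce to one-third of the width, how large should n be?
n ≈ 234

CI width ∝ 1/√n
To reduce width by factor 3, need √n to grow by 3 → need 3² = 9 times as many samples.

Current: n = 26, width = 14.46
New: n = 234, width ≈ 4.61

Width reduced by factor of 14.46/4.61 = 3.14.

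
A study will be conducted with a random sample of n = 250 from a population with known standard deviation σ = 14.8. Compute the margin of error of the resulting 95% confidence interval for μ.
Margin of error = 1.83

Margin of error = z* · σ/√n
= 1.960 · 14.8/√250
= 1.960 · 14.8/15.8114
= 1.83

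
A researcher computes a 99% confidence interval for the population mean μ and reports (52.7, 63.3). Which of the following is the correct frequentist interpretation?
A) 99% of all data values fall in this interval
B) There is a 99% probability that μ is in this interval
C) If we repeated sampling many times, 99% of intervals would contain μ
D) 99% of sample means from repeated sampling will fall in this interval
C

A) Wrong — a CI is about the parameter μ, not individual data values.
B) Wrong — μ is fixed; the randomness lives in the interval, not in μ.
C) Correct — this is the frequentist long-run coverage interpretation.
D) Wrong — coverage applies to intervals containing μ, not to future x̄ values.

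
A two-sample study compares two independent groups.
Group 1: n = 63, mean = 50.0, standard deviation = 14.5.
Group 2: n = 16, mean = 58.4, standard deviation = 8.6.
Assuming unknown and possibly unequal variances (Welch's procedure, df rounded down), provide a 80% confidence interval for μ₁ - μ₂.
(-12.08, -4.72)

Difference: x̄₁ - x̄₂ = -8.40
SE = √(s₁²/n₁ + s₂²/n₂) = √(14.5²/63 + 8.6²/16) = 2.8213
df = 39.50 → 39 (Welch–Satterthwaite, rounded down)
t* = 1.304

CI: -8.40 ± 1.304 · 2.8213 = -8.40 ± 3.68 = (-12.08, -4.72)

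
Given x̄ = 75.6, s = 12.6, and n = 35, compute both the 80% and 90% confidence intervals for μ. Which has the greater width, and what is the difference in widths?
90% CI is wider by 1.63

df = 34
80% CI: t* = 1.307, (72.82, 78.38), width = 2 · t* · s/√n = 5.57
90% CI: t* = 1.691, (72.00, 79.20), width = 2 · t* · s/√n = 7.20

The 90% CI is wider by 7.20 - 5.57 = 1.63.
Higher confidence requires a wider interval.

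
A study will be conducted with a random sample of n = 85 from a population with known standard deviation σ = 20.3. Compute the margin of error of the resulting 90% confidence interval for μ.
Margin of error = 3.62

Margin of error = z* · σ/√n
= 1.645 · 20.3/√85
= 1.645 · 20.3/9.2195
= 3.62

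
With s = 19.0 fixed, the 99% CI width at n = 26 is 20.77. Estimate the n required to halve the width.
n ≈ 104

CI width ∝ 1/√n
To reduce width by factor 2, need √n to grow by 2 → need 2² = 4 times as many samples.

Current: n = 26, width = 20.77
New: n = 104, width ≈ 9.78

Width reduced by factor of 20.77/9.78 = 2.12.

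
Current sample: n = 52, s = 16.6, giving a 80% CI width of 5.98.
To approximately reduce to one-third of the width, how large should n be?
n ≈ 468

CI width ∝ 1/√n
To reduce width by factor 3, need √n to grow by 3 → need 3² = 9 times as many samples.

Current: n = 52, width = 5.98
New: n = 468, width ≈ 1.97

Width reduced by factor of 5.98/1.97 = 3.04.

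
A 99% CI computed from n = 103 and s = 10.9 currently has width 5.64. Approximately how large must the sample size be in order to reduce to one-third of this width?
n ≈ 927

CI width ∝ 1/√n
To reduce width by factor 3, need √n to grow by 3 → need 3² = 9 times as many samples.

Current: n = 103, width = 5.64
New: n = 927, width ≈ 1.85

Width reduced by factor of 5.64/1.85 = 3.05.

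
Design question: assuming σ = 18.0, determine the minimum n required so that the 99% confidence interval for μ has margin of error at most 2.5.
n ≥ 344

For margin E ≤ 2.5:
n ≥ (z* · σ / E)²
n ≥ (2.576 · 18.0 / 2.5)²
n ≥ 344.00

Minimum n = 344 (rounding up)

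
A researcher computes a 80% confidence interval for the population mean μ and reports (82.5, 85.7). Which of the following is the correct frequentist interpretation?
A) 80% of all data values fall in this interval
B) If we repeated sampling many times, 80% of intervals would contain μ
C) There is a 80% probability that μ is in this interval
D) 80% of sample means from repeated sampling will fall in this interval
B

A) Wrong — a CI is about the parameter μ, not individual data values.
B) Correct — this is the frequentist long-run coverage interpretation.
C) Wrong — μ is fixed; the randomness lives in the interval, not in μ.
D) Wrong — coverage applies to intervals containing μ, not to future x̄ values.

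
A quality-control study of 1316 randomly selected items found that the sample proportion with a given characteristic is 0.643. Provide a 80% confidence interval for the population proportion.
(0.626, 0.660)

Proportion CI:
SE = √(p̂(1-p̂)/n) = √(0.643 · 0.357 / 1316) = 0.01321

z* = 1.282
Margin = z* · SE = 1.282 · 0.01321 = 0.0169

CI: 0.643 ± 0.0169 = (0.626, 0.660)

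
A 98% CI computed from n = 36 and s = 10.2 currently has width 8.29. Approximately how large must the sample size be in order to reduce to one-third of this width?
n ≈ 324

CI width ∝ 1/√n
To reduce width by factor 3, need √n to grow by 3 → need 3² = 9 times as many samples.

Current: n = 36, width = 8.29
New: n = 324, width ≈ 2.65

Width reduced by factor of 8.29/2.65 = 3.13.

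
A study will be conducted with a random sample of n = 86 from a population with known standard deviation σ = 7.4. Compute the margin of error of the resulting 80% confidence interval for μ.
Margin of error = 1.02

Margin of error = z* · σ/√n
= 1.282 · 7.4/√86
= 1.282 · 7.4/9.2736
= 1.02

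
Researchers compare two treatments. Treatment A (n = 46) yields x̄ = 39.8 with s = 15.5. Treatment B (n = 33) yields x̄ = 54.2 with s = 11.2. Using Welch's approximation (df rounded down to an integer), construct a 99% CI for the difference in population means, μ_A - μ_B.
(-22.34, -6.46)

Difference: x̄₁ - x̄₂ = -14.40
SE = √(s₁²/n₁ + s₂²/n₂) = √(15.5²/46 + 11.2²/33) = 3.0040
df = 76.99 → 76 (Welch–Satterthwaite, rounded down)
t* = 2.642

CI: -14.40 ± 2.642 · 3.0040 = -14.40 ± 7.94 = (-22.34, -6.46)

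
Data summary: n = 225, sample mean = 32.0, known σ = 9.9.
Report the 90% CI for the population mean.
(30.91, 33.09)

z-interval (σ known):
z* = 1.645 for 90% confidence

Margin of error = z* · σ/√n = 1.645 · 9.9/√225 = 1.09

CI: (32.0 - 1.09, 32.0 + 1.09) = (30.91, 33.09)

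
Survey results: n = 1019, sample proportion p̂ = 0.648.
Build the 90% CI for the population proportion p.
(0.623, 0.673)

Proportion CI:
SE = √(p̂(1-p̂)/n) = √(0.648 · 0.352 / 1019) = 0.01496

z* = 1.645
Margin = z* · SE = 1.645 · 0.01496 = 0.0246

CI: 0.648 ± 0.0246 = (0.623, 0.673)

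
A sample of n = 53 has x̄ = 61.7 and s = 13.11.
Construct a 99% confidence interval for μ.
(56.88, 66.52)

t-interval (σ unknown):
df = n - 1 = 52
t* = 2.674 for 99% confidence

Margin of error = t* · s/√n = 2.674 · 13.11/√53 = 4.82

CI: (56.88, 66.52)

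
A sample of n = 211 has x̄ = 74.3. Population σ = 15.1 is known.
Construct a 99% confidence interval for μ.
(71.62, 76.98)

z-interval (σ known):
z* = 2.576 for 99% confidence

Margin of error = z* · σ/√n = 2.576 · 15.1/√211 = 2.68

CI: (74.3 - 2.68, 74.3 + 2.68) = (71.62, 76.98)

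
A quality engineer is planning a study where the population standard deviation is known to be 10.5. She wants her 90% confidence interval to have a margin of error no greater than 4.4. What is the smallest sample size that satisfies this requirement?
n ≥ 16

For margin E ≤ 4.4:
n ≥ (z* · σ / E)²
n ≥ (1.645 · 10.5 / 4.4)²
n ≥ 15.41

Minimum n = 16 (rounding up)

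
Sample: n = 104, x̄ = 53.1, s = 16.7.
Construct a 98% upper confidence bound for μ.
μ ≤ 56.51

Upper bound (one-sided):
t* = 2.080 (one-sided for 98%)
Upper bound = x̄ + t* · s/√n = 53.1 + 2.080 · 16.7/√104 = 56.51

We are 98% confident that μ ≤ 56.51.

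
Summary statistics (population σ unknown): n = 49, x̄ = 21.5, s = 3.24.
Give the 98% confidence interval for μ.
(20.39, 22.61)

t-interval (σ unknown):
df = n - 1 = 48
t* = 2.407 for 98% confidence

Margin of error = t* · s/√n = 2.407 · 3.24/√49 = 1.11

CI: (20.39, 22.61)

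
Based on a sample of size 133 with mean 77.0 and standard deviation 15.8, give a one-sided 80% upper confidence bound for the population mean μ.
μ ≤ 78.16

Upper bound (one-sided):
t* = 0.844 (one-sided for 80%)
Upper bound = x̄ + t* · s/√n = 77.0 + 0.844 · 15.8/√133 = 78.16

We are 80% confident that μ ≤ 78.16.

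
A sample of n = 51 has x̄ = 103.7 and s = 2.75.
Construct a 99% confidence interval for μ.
(102.67, 104.73)

t-interval (σ unknown):
df = n - 1 = 50
t* = 2.678 for 99% confidence

Margin of error = t* · s/√n = 2.678 · 2.75/√51 = 1.03

CI: (102.67, 104.73)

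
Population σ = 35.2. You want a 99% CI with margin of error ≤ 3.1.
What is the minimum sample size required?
n ≥ 856

For margin E ≤ 3.1:
n ≥ (z* · σ / E)²
n ≥ (2.576 · 35.2 / 3.1)²
n ≥ 855.57

Minimum n = 856 (rounding up)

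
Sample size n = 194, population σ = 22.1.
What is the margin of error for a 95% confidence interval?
Margin of error = 3.11

Margin of error = z* · σ/√n
= 1.960 · 22.1/√194
= 1.960 · 22.1/13.9284
= 3.11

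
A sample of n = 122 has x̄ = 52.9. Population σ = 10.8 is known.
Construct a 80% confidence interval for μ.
(51.65, 54.15)

z-interval (σ known):
z* = 1.282 for 80% confidence

Margin of error = z* · σ/√n = 1.282 · 10.8/√122 = 1.25

CI: (52.9 - 1.25, 52.9 + 1.25) = (51.65, 54.15)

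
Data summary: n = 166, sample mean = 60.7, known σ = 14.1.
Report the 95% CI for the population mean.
(58.56, 62.84)

z-interval (σ known):
z* = 1.960 for 95% confidence

Margin of error = z* · σ/√n = 1.960 · 14.1/√166 = 2.14

CI: (60.7 - 2.14, 60.7 + 2.14) = (58.56, 62.84)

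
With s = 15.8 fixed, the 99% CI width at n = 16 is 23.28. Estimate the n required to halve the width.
n ≈ 64

CI width ∝ 1/√n
To reduce width by factor 2, need √n to grow by 2 → need 2² = 4 times as many samples.

Current: n = 16, width = 23.28
New: n = 64, width ≈ 10.49

Width reduced by factor of 23.28/10.49 = 2.22.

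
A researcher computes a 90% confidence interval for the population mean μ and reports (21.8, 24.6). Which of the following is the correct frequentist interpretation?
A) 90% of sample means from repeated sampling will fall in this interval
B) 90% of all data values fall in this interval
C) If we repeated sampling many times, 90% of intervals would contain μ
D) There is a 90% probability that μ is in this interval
C

A) Wrong — coverage applies to intervals containing μ, not to future x̄ values.
B) Wrong — a CI is about the parameter μ, not individual data values.
C) Correct — this is the frequentist long-run coverage interpretation.
D) Wrong — μ is fixed; the randomness lives in the interval, not in μ.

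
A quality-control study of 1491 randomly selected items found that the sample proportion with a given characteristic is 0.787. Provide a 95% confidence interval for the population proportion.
(0.766, 0.808)

Proportion CI:
SE = √(p̂(1-p̂)/n) = √(0.787 · 0.213 / 1491) = 0.01060

z* = 1.960
Margin = z* · SE = 1.960 · 0.01060 = 0.0208

CI: 0.787 ± 0.0208 = (0.766, 0.808)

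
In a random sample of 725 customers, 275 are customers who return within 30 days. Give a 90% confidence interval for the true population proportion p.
(0.350, 0.409)

Proportion CI:
p̂ = 275/725 = 0.37931
SE = √(p̂(1-p̂)/n) = √(0.37931 · 0.62069 / 725) = 0.01802

z* = 1.645
Margin = z* · SE = 1.645 · 0.01802 = 0.0296

CI: 0.37931 ± 0.0296 = (0.350, 0.409)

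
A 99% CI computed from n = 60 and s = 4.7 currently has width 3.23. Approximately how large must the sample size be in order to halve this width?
n ≈ 240

CI width ∝ 1/√n
To reduce width by factor 2, need √n to grow by 2 → need 2² = 4 times as many samples.

Current: n = 60, width = 3.23
New: n = 240, width ≈ 1.58

Width reduced by factor of 3.23/1.58 = 2.04.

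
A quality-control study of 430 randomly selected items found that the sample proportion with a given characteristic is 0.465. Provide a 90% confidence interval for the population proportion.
(0.425, 0.505)

Proportion CI:
SE = √(p̂(1-p̂)/n) = √(0.465 · 0.535 / 430) = 0.02405

z* = 1.645
Margin = z* · SE = 1.645 · 0.02405 = 0.0396

CI: 0.465 ± 0.0396 = (0.425, 0.505)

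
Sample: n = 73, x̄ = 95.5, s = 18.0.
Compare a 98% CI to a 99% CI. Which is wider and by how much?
99% CI is wider by 1.13

df = 72
98% CI: t* = 2.379, (90.49, 100.51), width = 2 · t* · s/√n = 10.02
99% CI: t* = 2.646, (89.93, 101.07), width = 2 · t* · s/√n = 11.15

The 99% CI is wider by 11.15 - 10.02 = 1.13.
Higher confidence requires a wider interval.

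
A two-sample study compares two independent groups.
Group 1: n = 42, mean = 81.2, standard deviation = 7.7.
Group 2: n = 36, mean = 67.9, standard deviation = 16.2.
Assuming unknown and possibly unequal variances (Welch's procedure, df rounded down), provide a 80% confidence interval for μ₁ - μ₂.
(9.47, 17.13)

Difference: x̄₁ - x̄₂ = 13.30
SE = √(s₁²/n₁ + s₂²/n₂) = √(7.7²/42 + 16.2²/36) = 2.9499
df = 48.32 → 48 (Welch–Satterthwaite, rounded down)
t* = 1.299

CI: 13.30 ± 1.299 · 2.9499 = 13.30 ± 3.83 = (9.47, 17.13)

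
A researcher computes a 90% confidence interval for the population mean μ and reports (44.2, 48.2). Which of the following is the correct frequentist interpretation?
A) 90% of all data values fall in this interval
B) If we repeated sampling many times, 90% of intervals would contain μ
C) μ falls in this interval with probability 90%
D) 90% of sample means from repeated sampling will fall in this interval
B

A) Wrong — a CI is about the parameter μ, not individual data values.
B) Correct — this is the frequentist long-run coverage interpretation.
C) Wrong — μ is fixed; the randomness lives in the interval, not in μ.
D) Wrong — coverage applies to intervals containing μ, not to future x̄ values.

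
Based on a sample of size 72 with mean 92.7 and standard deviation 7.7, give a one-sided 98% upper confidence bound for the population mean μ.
μ ≤ 94.60

Upper bound (one-sided):
t* = 2.092 (one-sided for 98%)
Upper bound = x̄ + t* · s/√n = 92.7 + 2.092 · 7.7/√72 = 94.60

We are 98% confident that μ ≤ 94.60.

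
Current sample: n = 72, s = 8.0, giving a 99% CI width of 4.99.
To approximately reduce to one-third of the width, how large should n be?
n ≈ 648

CI width ∝ 1/√n
To reduce width by factor 3, need √n to grow by 3 → need 3² = 9 times as many samples.

Current: n = 72, width = 4.99
New: n = 648, width ≈ 1.62

Width reduced by factor of 4.99/1.62 = 3.08.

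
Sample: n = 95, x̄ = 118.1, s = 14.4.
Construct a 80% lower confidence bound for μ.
μ ≥ 116.85

Lower bound (one-sided):
t* = 0.845 (one-sided for 80%)
Lower bound = x̄ - t* · s/√n = 118.1 - 0.845 · 14.4/√95 = 116.85

We are 80% confident that μ ≥ 116.85.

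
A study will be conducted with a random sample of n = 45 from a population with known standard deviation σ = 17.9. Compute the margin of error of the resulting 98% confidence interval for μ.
Margin of error = 6.21

Margin of error = z* · σ/√n
= 2.326 · 17.9/√45
= 2.326 · 17.9/6.7082
= 6.21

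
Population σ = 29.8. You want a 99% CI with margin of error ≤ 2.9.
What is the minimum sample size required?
n ≥ 701

For margin E ≤ 2.9:
n ≥ (z* · σ / E)²
n ≥ (2.576 · 29.8 / 2.9)²
n ≥ 700.69

Minimum n = 701 (rounding up)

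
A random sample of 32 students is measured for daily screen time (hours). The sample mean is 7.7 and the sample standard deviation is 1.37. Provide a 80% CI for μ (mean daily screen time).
(7.38, 8.02)

t-interval (σ unknown):
df = n - 1 = 31
t* = 1.309 for 80% confidence

Margin of error = t* · s/√n = 1.309 · 1.37/√32 = 0.32

CI: (7.38, 8.02)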